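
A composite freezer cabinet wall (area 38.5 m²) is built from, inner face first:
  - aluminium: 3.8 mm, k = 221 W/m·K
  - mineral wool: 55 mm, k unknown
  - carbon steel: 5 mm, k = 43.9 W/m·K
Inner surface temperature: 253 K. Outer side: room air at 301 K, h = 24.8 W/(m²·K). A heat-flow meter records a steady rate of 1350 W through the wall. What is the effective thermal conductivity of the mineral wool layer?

k ≈ 0.0414 W/(m·K)

Treating each layer as a thermal resistance in series:
R_aluminium = L/(kA) = 0.0038/(221×38.5) = 4.466×10^-7 K/W
R_carbon steel = L/(kA) = 0.005/(43.9×38.5) = 2.958×10^-6 K/W
R_outer film = 1/(h_o·A) = 1/(24.8×38.5) = 0.001047 K/W
Sum of known resistances R_other = 0.001051 K/W
Total R = ΔT/Q = 48/1350 = 0.03556 K/W
R_mineral wool = R_total − R_other = 0.0345 K/W
k = L/(R·A) = 0.055/(0.0345×38.5)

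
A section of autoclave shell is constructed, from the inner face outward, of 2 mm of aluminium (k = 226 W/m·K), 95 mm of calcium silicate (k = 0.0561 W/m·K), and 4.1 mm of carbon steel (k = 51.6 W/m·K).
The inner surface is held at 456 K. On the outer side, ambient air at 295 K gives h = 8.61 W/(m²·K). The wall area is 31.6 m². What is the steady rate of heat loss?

Series thermal resistances:
R_aluminium = L/(kA) = 0.002/(226×31.6) = 2.8×10^-7 K/W
R_calcium silicate = L/(kA) = 0.095/(0.0561×31.6) = 0.05359 K/W
R_carbon steel = L/(kA) = 0.0041/(51.6×31.6) = 2.514×10^-6 K/W
R_outer film = 1/(h_o·A) = 1/(8.61×31.6) = 0.003675 K/W
R_total = 0.05727 K/W
Q = ΔT / R_total = 161 / 0.05727

Q ≈ 2810 W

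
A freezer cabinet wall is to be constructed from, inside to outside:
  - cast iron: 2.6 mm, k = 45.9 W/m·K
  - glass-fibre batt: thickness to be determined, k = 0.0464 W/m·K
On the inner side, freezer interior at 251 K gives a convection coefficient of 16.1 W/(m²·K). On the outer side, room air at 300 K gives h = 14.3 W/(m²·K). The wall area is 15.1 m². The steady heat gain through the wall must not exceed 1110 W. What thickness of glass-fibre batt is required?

Treating each layer as a thermal resistance in series:
R_inner film = 1/(h_i·A) = 1/(16.1×15.1) = 0.004113 K/W
R_cast iron = L/(kA) = 0.0026/(45.9×15.1) = 3.751×10^-6 K/W
R_outer film = 1/(h_o·A) = 1/(14.3×15.1) = 0.004631 K/W
Sum of the known resistances R_other = 0.008748 K/W
Required total resistance R_tot = ΔT/Q_allow = 49/1110 = 0.04414 K/W
R_glass-fibre batt = R_tot − R_other = 0.0354 K/W
L = R·k·A = 0.0354×0.0464×15.1

L ≈ 24.8 mm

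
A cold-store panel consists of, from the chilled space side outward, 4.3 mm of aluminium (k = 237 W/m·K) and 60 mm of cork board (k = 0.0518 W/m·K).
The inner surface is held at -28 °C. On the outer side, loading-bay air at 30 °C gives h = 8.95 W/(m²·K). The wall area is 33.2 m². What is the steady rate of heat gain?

Q ≈ 1520 W

Treating each layer as a thermal resistance in series:
R_aluminium = L/(kA) = 0.0043/(237×33.2) = 5.465×10^-7 K/W
R_cork board = L/(kA) = 0.06/(0.0518×33.2) = 0.03489 K/W
R_outer film = 1/(h_o·A) = 1/(8.95×33.2) = 0.003365 K/W
R_total = 0.03825 K/W
Q = ΔT / R_total = 58 / 0.03825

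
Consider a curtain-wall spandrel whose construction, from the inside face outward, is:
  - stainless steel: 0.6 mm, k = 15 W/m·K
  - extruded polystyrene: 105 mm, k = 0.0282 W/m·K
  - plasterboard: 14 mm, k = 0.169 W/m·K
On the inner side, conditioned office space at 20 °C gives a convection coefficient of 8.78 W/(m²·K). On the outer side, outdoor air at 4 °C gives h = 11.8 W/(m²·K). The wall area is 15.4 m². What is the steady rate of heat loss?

Q ≈ 61.5 W

Series thermal resistances:
R_inner film = 1/(h_i·A) = 1/(8.78×15.4) = 0.007396 K/W
R_stainless steel = L/(kA) = 0.0006/(15×15.4) = 2.597×10^-6 K/W
R_extruded polystyrene = L/(kA) = 0.105/(0.0282×15.4) = 0.2418 K/W
R_plasterboard = L/(kA) = 0.014/(0.169×15.4) = 0.005379 K/W
R_outer film = 1/(h_o·A) = 1/(11.8×15.4) = 0.005503 K/W
R_total = 0.2601 K/W
Q = ΔT / R_total = 16 / 0.2601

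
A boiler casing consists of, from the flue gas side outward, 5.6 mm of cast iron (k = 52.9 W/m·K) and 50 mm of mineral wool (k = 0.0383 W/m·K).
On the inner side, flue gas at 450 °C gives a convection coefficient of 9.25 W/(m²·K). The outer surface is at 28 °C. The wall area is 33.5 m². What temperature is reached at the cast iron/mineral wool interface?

T ≈ 418 °C

Treating each layer as a thermal resistance in series:
R_inner film = 1/(h_i·A) = 1/(9.25×33.5) = 0.003227 K/W
R_cast iron = L/(kA) = 0.0056/(52.9×33.5) = 3.16×10^-6 K/W
R_mineral wool = L/(kA) = 0.05/(0.0383×33.5) = 0.03897 K/W
R_total = 0.0422 K/W;  Q = ΔT/R_total = 422/0.0422 = 10000 W
T_interface = T_inner − Q·ΣR(inner→interface) = 450 − 10000×0.00323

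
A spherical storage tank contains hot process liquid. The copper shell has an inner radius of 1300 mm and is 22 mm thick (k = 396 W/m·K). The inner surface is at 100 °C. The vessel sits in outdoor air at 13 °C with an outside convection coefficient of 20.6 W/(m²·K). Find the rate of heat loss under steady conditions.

Radial (spherical) resistances in series:
R_copper shell = (1/1.3 − 1/1.322)/(4π×396) = 2.572×10^-6 K/W
R_outer film = 1/(h·4πr_o²) = 1/(20.6×4π×1.322²) = 0.00221 K/W
R_total = 0.002213 K/W
Q = ΔT/R_total = 87/0.002213

Q ≈ 39300 W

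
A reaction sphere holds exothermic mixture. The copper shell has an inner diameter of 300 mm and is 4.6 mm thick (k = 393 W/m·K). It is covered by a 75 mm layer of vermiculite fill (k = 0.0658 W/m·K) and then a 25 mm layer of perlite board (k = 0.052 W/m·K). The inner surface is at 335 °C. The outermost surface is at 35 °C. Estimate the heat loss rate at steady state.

Q ≈ 93.5 W

Each spherical layer contributes R = (1/r_i − 1/r_o)/(4πk):
R_copper shell = (1/0.15 − 1/0.1546)/(4π×393) = 4.017×10^-5 K/W
R_vermiculite fill = (1/0.1546 − 1/0.2296)/(4π×0.0658) = 2.555 K/W
R_perlite board = (1/0.2296 − 1/0.2546)/(4π×0.052) = 0.6545 K/W
R_total = 3.21 K/W
Q = ΔT/R_total = 300/3.21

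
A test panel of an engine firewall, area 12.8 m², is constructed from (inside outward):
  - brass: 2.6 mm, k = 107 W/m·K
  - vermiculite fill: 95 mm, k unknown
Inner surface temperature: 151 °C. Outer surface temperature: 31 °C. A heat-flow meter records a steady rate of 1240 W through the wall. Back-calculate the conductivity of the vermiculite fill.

Series thermal resistances:
R_brass = L/(kA) = 0.0026/(107×12.8) = 1.898×10^-6 K/W
Sum of known resistances R_other = 1.898×10^-6 K/W
Total R = ΔT/Q = 120/1240 = 0.09677 K/W
R_vermiculite fill = R_total − R_other = 0.09677 K/W
k = L/(R·A) = 0.095/(0.09677×12.8)

k ≈ 0.0767 W/(m·K)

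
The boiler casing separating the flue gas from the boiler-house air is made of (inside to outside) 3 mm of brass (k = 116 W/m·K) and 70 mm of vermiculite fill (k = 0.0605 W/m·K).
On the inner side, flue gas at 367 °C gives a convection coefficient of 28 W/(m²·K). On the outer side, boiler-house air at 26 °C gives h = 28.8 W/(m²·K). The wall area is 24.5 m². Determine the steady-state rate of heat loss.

Q ≈ 6810 W

Thermal resistances in series:
R_inner film = 1/(h_i·A) = 1/(28×24.5) = 0.001458 K/W
R_brass = L/(kA) = 0.003/(116×24.5) = 1.056×10^-6 K/W
R_vermiculite fill = L/(kA) = 0.07/(0.0605×24.5) = 0.04723 K/W
R_outer film = 1/(h_o·A) = 1/(28.8×24.5) = 0.001417 K/W
R_total = 0.0501 K/W
Q = ΔT / R_total = 341 / 0.0501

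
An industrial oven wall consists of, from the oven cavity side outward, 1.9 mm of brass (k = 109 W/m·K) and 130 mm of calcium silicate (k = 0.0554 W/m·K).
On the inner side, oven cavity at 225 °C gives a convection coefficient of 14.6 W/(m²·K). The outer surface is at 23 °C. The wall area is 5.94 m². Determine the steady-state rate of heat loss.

Q ≈ 497 W

Model the wall as resistances in series:
R_inner film = 1/(h_i·A) = 1/(14.6×5.94) = 0.01153 K/W
R_brass = L/(kA) = 0.0019/(109×5.94) = 2.935×10^-6 K/W
R_calcium silicate = L/(kA) = 0.13/(0.0554×5.94) = 0.395 K/W
R_total = 0.4066 K/W
Q = ΔT / R_total = 202 / 0.4066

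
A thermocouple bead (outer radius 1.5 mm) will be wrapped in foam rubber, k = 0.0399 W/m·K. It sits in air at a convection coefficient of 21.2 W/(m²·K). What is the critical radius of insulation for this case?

r_cr ≈ 3.76 mm

For a sphere r_cr = 2k/h = 2×0.0399/21.2
r_cr = 3.76 mm; since the bare radius (1.5 mm) is below r_cr, adding a thin layer of insulation will *increase* heat loss.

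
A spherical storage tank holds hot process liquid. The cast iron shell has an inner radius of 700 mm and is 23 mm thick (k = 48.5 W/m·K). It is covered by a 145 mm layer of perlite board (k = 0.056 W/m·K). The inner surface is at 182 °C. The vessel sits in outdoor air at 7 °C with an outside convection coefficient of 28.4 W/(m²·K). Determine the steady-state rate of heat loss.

For a spherical shell R = (1/r₁ − 1/r₂)/(4πk); film R = 1/(h·4πr²). In series:
R_cast iron shell = (1/0.7 − 1/0.723)/(4π×48.5) = 7.457×10^-5 K/W
R_perlite board = (1/0.723 − 1/0.868)/(4π×0.056) = 0.3283 K/W
R_outer film = 1/(h·4πr_o²) = 1/(28.4×4π×0.868²) = 0.003719 K/W
R_total = 0.3321 K/W
Q = ΔT/R_total = 175/0.3321

Q ≈ 527 W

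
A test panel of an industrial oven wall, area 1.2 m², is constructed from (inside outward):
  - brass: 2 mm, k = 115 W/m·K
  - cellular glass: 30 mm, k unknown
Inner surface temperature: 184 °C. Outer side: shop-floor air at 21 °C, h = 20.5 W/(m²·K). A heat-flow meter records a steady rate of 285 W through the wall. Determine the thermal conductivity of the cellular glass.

k ≈ 0.0471 W/(m·K)

Using the resistance-network approach (series):
R_brass = L/(kA) = 0.002/(115×1.2) = 1.449×10^-5 K/W
R_outer film = 1/(h_o·A) = 1/(20.5×1.2) = 0.04065 K/W
Sum of known resistances R_other = 0.04066 K/W
Total R = ΔT/Q = 163/285 = 0.5719 K/W
R_cellular glass = R_total − R_other = 0.5313 K/W
k = L/(R·A) = 0.03/(0.5313×1.2)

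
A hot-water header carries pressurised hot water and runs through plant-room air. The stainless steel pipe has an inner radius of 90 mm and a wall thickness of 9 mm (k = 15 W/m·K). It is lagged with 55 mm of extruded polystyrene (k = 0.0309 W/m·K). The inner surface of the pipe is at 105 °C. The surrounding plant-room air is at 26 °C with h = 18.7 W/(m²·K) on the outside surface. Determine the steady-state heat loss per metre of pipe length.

Radial resistances (cylindrical: R_cond = ln(r_o/r_i)/(2πkL), R_conv = 1/(h·2πrL)):
R_stainless steel pipe wall = ln(99/90)/(2π×15×1) = 0.001011 K/W
R_extruded polystyrene = ln(154/99)/(2π×0.0309×1) = 2.276 K/W
R_outer film = 1/(h_o·2πr_oL) = 1/(18.7×2π×0.154×1) = 0.05527 K/W
R_total = 2.332 K/W
Q = ΔT/R_total = 79/2.332

q′ ≈ 33.9 W/m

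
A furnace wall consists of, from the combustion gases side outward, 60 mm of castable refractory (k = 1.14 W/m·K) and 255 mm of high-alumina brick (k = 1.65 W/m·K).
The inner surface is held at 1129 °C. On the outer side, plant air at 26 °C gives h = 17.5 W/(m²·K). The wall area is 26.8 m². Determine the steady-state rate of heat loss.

Model the wall as resistances in series:
R_castable refractory = L/(kA) = 0.06/(1.14×26.8) = 0.001964 K/W
R_high-alumina brick = L/(kA) = 0.255/(1.65×26.8) = 0.005767 K/W
R_outer film = 1/(h_o·A) = 1/(17.5×26.8) = 0.002132 K/W
R_total = 0.009863 K/W
Q = ΔT / R_total = 1103 / 0.009863

Q ≈ 112000 W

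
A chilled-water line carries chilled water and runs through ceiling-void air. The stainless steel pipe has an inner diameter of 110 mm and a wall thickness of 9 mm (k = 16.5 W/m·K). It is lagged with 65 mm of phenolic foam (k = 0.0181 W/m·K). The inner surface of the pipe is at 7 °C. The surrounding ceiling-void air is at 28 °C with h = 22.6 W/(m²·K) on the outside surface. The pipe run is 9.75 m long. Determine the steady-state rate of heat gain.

Per-layer cylindrical resistances, series-summed:
R_stainless steel pipe wall = ln(64/55)/(2π×16.5×9.75) = 1.499×10^-4 K/W
R_phenolic foam = ln(129/64)/(2π×0.0181×9.75) = 0.6321 K/W
R_outer film = 1/(h_o·2πr_oL) = 1/(22.6×2π×0.129×9.75) = 0.005599 K/W
R_total = 0.6379 K/W
Q = ΔT/R_total = 21/0.6379

Q ≈ 32.9 W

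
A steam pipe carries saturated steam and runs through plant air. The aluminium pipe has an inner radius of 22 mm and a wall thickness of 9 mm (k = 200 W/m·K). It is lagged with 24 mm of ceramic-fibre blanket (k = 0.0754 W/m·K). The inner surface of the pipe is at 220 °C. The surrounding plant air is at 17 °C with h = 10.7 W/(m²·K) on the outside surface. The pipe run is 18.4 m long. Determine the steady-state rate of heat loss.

Q ≈ 2520 W

Radial resistances (cylindrical: R_cond = ln(r_o/r_i)/(2πkL), R_conv = 1/(h·2πrL)):
R_aluminium pipe wall = ln(31/22)/(2π×200×18.4) = 1.483×10^-5 K/W
R_ceramic-fibre blanket = ln(55/31)/(2π×0.0754×18.4) = 0.06577 K/W
R_outer film = 1/(h_o·2πr_oL) = 1/(10.7×2π×0.055×18.4) = 0.0147 K/W
R_total = 0.08049 K/W
Q = ΔT/R_total = 203/0.08049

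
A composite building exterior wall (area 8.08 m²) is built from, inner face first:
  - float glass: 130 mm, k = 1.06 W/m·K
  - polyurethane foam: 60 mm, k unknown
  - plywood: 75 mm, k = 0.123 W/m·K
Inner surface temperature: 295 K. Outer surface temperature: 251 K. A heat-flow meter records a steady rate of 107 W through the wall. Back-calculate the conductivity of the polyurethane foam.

k ≈ 0.0232 W/(m·K)

Model the wall as resistances in series:
R_float glass = L/(kA) = 0.13/(1.06×8.08) = 0.01518 K/W
R_plywood = L/(kA) = 0.075/(0.123×8.08) = 0.07546 K/W
Sum of known resistances R_other = 0.09064 K/W
Total R = ΔT/Q = 44/107 = 0.4112 K/W
R_polyurethane foam = R_total − R_other = 0.3206 K/W
k = L/(R·A) = 0.06/(0.3206×8.08)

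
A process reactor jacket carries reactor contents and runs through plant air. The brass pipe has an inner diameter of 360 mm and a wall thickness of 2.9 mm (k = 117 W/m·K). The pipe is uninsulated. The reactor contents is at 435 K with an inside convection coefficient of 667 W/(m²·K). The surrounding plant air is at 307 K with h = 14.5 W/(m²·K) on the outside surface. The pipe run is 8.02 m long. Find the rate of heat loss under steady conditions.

Q ≈ 16700 W

Treating each annulus and film as a series resistance:
R_inner film = 1/(h_i·2πr₁L) = 1/(667×2π×0.18×8.02) = 1.653×10^-4 K/W
R_brass pipe wall = ln(182.9/180)/(2π×117×8.02) = 2.711×10^-6 K/W
R_outer film = 1/(h_o·2πr_oL) = 1/(14.5×2π×0.1829×8.02) = 0.007483 K/W
R_total = 0.007651 K/W
Q = ΔT/R_total = 128/0.007651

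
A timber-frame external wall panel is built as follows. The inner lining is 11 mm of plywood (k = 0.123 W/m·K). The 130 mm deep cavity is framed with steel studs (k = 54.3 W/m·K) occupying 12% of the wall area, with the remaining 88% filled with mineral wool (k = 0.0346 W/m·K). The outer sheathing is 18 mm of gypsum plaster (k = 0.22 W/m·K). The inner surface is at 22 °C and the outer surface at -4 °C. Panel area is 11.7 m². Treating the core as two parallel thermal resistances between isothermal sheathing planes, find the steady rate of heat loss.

Sheathing layers in series; stud and cavity paths in parallel between them.
R_inner = 0.011/(0.123×11.7) = 0.007644 K/W
R_stud  = 0.13/(54.3×0.12×11.7) = 0.001705 K/W
R_cav   = 0.13/(0.0346×0.88×11.7) = 0.3649 K/W
1/R_core = 1/R_stud + 1/R_cav → R_core = 0.001697 K/W
R_outer = 0.018/(0.22×11.7) = 0.006993 K/W
R_total = 0.01633 K/W
Q = ΔT/R_total = 26/0.01633

Q ≈ 1590 W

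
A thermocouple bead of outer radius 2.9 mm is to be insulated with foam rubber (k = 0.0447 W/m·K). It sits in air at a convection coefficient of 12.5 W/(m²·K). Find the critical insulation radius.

r_cr ≈ 7.15 mm

For a sphere r_cr = 2k/h = 2×0.0447/12.5
r_cr = 7.15 mm; since the bare radius (2.9 mm) is below r_cr, adding a thin layer of insulation will *increase* heat loss.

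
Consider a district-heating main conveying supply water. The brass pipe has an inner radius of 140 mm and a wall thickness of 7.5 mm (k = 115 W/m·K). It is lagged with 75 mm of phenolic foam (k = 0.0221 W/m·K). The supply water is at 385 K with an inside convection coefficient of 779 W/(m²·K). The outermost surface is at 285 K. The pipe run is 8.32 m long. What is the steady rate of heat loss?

Radial resistances (cylindrical: R_cond = ln(r_o/r_i)/(2πkL), R_conv = 1/(h·2πrL)):
R_inner film = 1/(h_i·2πr₁L) = 1/(779×2π×0.14×8.32) = 1.754×10^-4 K/W
R_brass pipe wall = ln(147.5/140)/(2π×115×8.32) = 8.681×10^-6 K/W
R_phenolic foam = ln(222.5/147.5)/(2π×0.0221×8.32) = 0.3558 K/W
R_total = 0.356 K/W
Q = ΔT/R_total = 100/0.356

Q ≈ 281 W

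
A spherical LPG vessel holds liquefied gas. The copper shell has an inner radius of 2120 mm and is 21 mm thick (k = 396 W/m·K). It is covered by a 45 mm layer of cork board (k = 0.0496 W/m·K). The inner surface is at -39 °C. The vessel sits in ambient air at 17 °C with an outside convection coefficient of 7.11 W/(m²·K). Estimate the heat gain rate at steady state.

Q ≈ 3150 W

Each spherical layer contributes R = (1/r_i − 1/r_o)/(4πk):
R_copper shell = (1/2.12 − 1/2.141)/(4π×396) = 9.297×10^-7 K/W
R_cork board = (1/2.141 − 1/2.186)/(4π×0.0496) = 0.01543 K/W
R_outer film = 1/(h·4πr_o²) = 1/(7.11×4π×2.186²) = 0.002342 K/W
R_total = 0.01777 K/W
Q = ΔT/R_total = 56/0.01777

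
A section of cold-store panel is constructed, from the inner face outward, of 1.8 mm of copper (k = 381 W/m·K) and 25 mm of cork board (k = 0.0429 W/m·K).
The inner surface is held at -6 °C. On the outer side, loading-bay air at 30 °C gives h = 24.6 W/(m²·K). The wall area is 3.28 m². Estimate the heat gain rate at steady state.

Thermal resistances in series:
R_copper = L/(kA) = 0.0018/(381×3.28) = 1.44×10^-6 K/W
R_cork board = L/(kA) = 0.025/(0.0429×3.28) = 0.1777 K/W
R_outer film = 1/(h_o·A) = 1/(24.6×3.28) = 0.01239 K/W
R_total = 0.1901 K/W
Q = ΔT / R_total = 36 / 0.1901

Q ≈ 189 W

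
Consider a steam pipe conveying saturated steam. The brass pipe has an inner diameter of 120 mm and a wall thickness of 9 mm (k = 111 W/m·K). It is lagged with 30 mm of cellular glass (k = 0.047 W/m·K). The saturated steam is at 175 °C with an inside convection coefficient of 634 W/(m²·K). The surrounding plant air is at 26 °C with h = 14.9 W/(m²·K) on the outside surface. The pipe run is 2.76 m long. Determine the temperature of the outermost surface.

T ≈ 38 °C

Treating each annulus and film as a series resistance:
R_inner film = 1/(h_i·2πr₁L) = 1/(634×2π×0.06×2.76) = 0.001516 K/W
R_brass pipe wall = ln(69/60)/(2π×111×2.76) = 7.261×10^-5 K/W
R_cellular glass = ln(99/69)/(2π×0.047×2.76) = 0.4429 K/W
R_outer film = 1/(h_o·2πr_oL) = 1/(14.9×2π×0.099×2.76) = 0.03909 K/W
R_total = 0.4836 K/W
Q = ΔT/R_total = 149/0.4836
Q = 308 W
T_interface = T_inner − Q·ΣR(inner→interface) = 175 − 308×0.4445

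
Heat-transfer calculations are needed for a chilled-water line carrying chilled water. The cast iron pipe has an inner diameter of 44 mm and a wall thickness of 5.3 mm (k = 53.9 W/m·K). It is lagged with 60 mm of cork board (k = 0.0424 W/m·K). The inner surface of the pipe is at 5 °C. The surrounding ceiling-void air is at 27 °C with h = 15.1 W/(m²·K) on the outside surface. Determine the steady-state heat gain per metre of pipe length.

q′ ≈ 4.91 W/m

For a radial system each layer contributes R = ln(r_out/r_in)/(2πkL); films add R = 1/(hA).
R_cast iron pipe wall = ln(27.3/22)/(2π×53.9×1) = 6.373×10^-4 K/W
R_cork board = ln(87.3/27.3)/(2π×0.0424×1) = 4.363 K/W
R_outer film = 1/(h_o·2πr_oL) = 1/(15.1×2π×0.0873×1) = 0.1207 K/W
R_total = 4.485 K/W
Q = ΔT/R_total = 22/4.485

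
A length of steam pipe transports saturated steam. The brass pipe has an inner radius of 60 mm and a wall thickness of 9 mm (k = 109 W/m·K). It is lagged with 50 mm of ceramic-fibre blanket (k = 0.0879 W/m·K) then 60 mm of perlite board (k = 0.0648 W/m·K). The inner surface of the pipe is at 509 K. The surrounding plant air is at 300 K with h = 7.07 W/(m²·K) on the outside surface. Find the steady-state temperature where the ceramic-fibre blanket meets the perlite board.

Treating each annulus and film as a series resistance:
R_brass pipe wall = ln(69/60)/(2π×109×1) = 2.041×10^-4 K/W
R_ceramic-fibre blanket = ln(119/69)/(2π×0.0879×1) = 0.9868 K/W
R_perlite board = ln(179/119)/(2π×0.0648×1) = 1.003 K/W
R_outer film = 1/(h_o·2πr_oL) = 1/(7.07×2π×0.179×1) = 0.1258 K/W
R_total = 2.116 K/W
Q = ΔT/R_total = 209/2.116
Q = 98.8 W/m
T_interface = T_inner − Q·ΣR(inner→interface) = 509 − 98.8×0.987

T ≈ 411 K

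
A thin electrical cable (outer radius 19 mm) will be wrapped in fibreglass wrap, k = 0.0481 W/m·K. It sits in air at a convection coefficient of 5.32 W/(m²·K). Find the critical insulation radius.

r_cr ≈ 9.04 mm

For a cylinder r_cr = k/h = 0.0481/5.32
r_cr = 9.04 mm; since the bare radius (19 mm) is above r_cr, any added insulation will reduce heat loss.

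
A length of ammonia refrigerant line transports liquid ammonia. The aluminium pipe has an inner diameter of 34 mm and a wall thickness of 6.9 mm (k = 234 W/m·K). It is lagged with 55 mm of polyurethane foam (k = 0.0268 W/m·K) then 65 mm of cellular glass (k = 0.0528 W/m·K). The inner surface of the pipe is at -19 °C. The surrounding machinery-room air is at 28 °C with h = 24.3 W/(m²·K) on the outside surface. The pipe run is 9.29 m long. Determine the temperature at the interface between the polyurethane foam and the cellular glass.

T ≈ 18.2 °C

Cylindrical conduction, so R = ln(r₂/r₁)/(2πkL) per layer, in series:
R_aluminium pipe wall = ln(23.9/17)/(2π×234×9.29) = 2.494×10^-5 K/W
R_polyurethane foam = ln(78.9/23.9)/(2π×0.0268×9.29) = 0.7635 K/W
R_cellular glass = ln(143.9/78.9)/(2π×0.0528×9.29) = 0.195 K/W
R_outer film = 1/(h_o·2πr_oL) = 1/(24.3×2π×0.1439×9.29) = 0.004899 K/W
R_total = 0.9634 K/W
Q = ΔT/R_total = 47/0.9634
Q = 48.8 W
T_interface = T_inner + Q·ΣR(inner→interface) = -19 + 48.8×0.7635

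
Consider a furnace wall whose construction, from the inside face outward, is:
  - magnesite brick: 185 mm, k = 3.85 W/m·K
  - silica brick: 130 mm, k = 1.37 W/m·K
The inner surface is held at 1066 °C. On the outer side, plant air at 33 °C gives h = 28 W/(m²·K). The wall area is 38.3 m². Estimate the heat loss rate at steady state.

Q ≈ 221000 W

Series thermal resistances:
R_magnesite brick = L/(kA) = 0.185/(3.85×38.3) = 0.001255 K/W
R_silica brick = L/(kA) = 0.13/(1.37×38.3) = 0.002478 K/W
R_outer film = 1/(h_o·A) = 1/(28×38.3) = 9.325×10^-4 K/W
R_total = 0.004665 K/W
Q = ΔT / R_total = 1033 / 0.004665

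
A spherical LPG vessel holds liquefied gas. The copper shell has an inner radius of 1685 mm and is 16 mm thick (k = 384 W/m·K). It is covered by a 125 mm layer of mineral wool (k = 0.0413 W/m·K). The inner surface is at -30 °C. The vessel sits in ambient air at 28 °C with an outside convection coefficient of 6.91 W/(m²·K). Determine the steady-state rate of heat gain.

Q ≈ 716 W

Radial (spherical) resistances in series:
R_copper shell = (1/1.685 − 1/1.701)/(4π×384) = 1.157×10^-6 K/W
R_mineral wool = (1/1.701 − 1/1.826)/(4π×0.0413) = 0.07754 K/W
R_outer film = 1/(h·4πr_o²) = 1/(6.91×4π×1.826²) = 0.003454 K/W
R_total = 0.081 K/W
Q = ΔT/R_total = 58/0.081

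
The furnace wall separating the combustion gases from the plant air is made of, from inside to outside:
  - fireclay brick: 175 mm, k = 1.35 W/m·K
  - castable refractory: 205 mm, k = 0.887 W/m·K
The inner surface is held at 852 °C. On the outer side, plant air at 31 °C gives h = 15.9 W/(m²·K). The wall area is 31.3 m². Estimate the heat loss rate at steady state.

Q ≈ 60700 W

Model the wall as resistances in series:
R_fireclay brick = L/(kA) = 0.175/(1.35×31.3) = 0.004142 K/W
R_castable refractory = L/(kA) = 0.205/(0.887×31.3) = 0.007384 K/W
R_outer film = 1/(h_o·A) = 1/(15.9×31.3) = 0.002009 K/W
R_total = 0.01353 K/W
Q = ΔT / R_total = 821 / 0.01353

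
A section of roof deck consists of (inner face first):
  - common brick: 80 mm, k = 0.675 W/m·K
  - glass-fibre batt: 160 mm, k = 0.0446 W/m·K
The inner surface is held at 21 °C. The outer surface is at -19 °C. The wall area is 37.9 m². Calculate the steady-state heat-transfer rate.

Model the wall as resistances in series:
R_common brick = L/(kA) = 0.08/(0.675×37.9) = 0.003127 K/W
R_glass-fibre batt = L/(kA) = 0.16/(0.0446×37.9) = 0.09466 K/W
R_total = 0.09778 K/W
Q = ΔT / R_total = 40 / 0.09778

Q ≈ 409 W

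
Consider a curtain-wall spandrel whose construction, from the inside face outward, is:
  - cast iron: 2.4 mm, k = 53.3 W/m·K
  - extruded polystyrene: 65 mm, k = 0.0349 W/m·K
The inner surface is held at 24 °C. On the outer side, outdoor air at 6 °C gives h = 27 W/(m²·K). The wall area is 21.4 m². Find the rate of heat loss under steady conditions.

Treating each layer as a thermal resistance in series:
R_cast iron = L/(kA) = 0.0024/(53.3×21.4) = 2.104×10^-6 K/W
R_extruded polystyrene = L/(kA) = 0.065/(0.0349×21.4) = 0.08703 K/W
R_outer film = 1/(h_o·A) = 1/(27×21.4) = 0.001731 K/W
R_total = 0.08876 K/W
Q = ΔT / R_total = 18 / 0.08876

Q ≈ 203 W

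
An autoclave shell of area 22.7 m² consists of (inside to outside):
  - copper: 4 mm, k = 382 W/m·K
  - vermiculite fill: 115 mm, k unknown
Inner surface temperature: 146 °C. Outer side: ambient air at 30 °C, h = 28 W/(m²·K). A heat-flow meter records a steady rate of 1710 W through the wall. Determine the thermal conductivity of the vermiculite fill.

Thermal resistances in series:
R_copper = L/(kA) = 0.004/(382×22.7) = 4.613×10^-7 K/W
R_outer film = 1/(h_o·A) = 1/(28×22.7) = 0.001573 K/W
Sum of known resistances R_other = 0.001574 K/W
Total R = ΔT/Q = 116/1710 = 0.06784 K/W
R_vermiculite fill = R_total − R_other = 0.06626 K/W
k = L/(R·A) = 0.115/(0.06626×22.7)

k ≈ 0.0765 W/(m·K)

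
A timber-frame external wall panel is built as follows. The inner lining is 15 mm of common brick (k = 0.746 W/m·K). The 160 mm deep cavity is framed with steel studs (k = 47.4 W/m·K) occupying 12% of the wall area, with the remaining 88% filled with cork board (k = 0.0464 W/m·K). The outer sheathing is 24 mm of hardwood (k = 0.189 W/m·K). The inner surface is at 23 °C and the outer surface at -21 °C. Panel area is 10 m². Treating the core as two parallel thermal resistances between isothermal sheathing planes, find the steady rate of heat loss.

Q ≈ 2510 W

Sheathing layers in series; stud and cavity paths in parallel between them.
R_inner = 0.015/(0.746×10) = 0.002011 K/W
R_stud  = 0.16/(47.4×0.12×10) = 0.002813 K/W
R_cav   = 0.16/(0.0464×0.88×10) = 0.3918 K/W
1/R_core = 1/R_stud + 1/R_cav → R_core = 0.002793 K/W
R_outer = 0.024/(0.189×10) = 0.0127 K/W
R_total = 0.0175 K/W
Q = ΔT/R_total = 44/0.0175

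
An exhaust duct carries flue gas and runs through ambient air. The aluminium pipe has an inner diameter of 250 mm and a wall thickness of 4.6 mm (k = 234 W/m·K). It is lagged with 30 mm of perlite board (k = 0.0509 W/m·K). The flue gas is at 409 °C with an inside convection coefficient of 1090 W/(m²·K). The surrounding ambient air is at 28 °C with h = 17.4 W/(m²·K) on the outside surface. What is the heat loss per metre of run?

q′ ≈ 537 W/m

Radial resistances (cylindrical: R_cond = ln(r_o/r_i)/(2πkL), R_conv = 1/(h·2πrL)):
R_inner film = 1/(h_i·2πr₁L) = 1/(1090×2π×0.125×1) = 0.001168 K/W
R_aluminium pipe wall = ln(129.6/125)/(2π×234×1) = 2.458×10^-5 K/W
R_perlite board = ln(159.6/129.6)/(2π×0.0509×1) = 0.6511 K/W
R_outer film = 1/(h_o·2πr_oL) = 1/(17.4×2π×0.1596×1) = 0.05731 K/W
R_total = 0.7096 K/W
Q = ΔT/R_total = 381/0.7096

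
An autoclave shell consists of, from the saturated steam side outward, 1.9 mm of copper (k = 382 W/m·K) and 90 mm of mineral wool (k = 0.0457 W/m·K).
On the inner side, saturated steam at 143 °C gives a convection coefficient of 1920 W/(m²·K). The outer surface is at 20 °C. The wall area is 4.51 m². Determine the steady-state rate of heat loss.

Q ≈ 282 W

Using the resistance-network approach (series):
R_inner film = 1/(h_i·A) = 1/(1920×4.51) = 1.155×10^-4 K/W
R_copper = L/(kA) = 0.0019/(382×4.51) = 1.103×10^-6 K/W
R_mineral wool = L/(kA) = 0.09/(0.0457×4.51) = 0.4367 K/W
R_total = 0.4368 K/W
Q = ΔT / R_total = 123 / 0.4368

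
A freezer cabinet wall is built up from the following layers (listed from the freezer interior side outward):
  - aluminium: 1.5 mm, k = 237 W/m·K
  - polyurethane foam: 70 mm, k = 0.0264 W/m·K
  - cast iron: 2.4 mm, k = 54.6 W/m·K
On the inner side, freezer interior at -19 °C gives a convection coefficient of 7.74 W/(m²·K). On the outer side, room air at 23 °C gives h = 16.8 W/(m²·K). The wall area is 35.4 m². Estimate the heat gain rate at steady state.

Q ≈ 523 W

Thermal resistances in series:
R_inner film = 1/(h_i·A) = 1/(7.74×35.4) = 0.00365 K/W
R_aluminium = L/(kA) = 0.0015/(237×35.4) = 1.788×10^-7 K/W
R_polyurethane foam = L/(kA) = 0.07/(0.0264×35.4) = 0.0749 K/W
R_cast iron = L/(kA) = 0.0024/(54.6×35.4) = 1.242×10^-6 K/W
R_outer film = 1/(h_o·A) = 1/(16.8×35.4) = 0.001681 K/W
R_total = 0.08023 K/W
Q = ΔT / R_total = 42 / 0.08023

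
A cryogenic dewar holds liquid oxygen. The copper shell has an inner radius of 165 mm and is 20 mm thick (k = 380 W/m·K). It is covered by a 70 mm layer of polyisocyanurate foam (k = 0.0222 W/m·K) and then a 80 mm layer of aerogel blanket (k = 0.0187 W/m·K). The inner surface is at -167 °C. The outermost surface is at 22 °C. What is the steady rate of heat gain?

Q ≈ 20.3 W

Radial (spherical) resistances in series:
R_copper shell = (1/0.165 − 1/0.185)/(4π×380) = 1.372×10^-4 K/W
R_polyisocyanurate foam = (1/0.185 − 1/0.255)/(4π×0.0222) = 5.319 K/W
R_aerogel blanket = (1/0.255 − 1/0.335)/(4π×0.0187) = 3.985 K/W
R_total = 9.304 K/W
Q = ΔT/R_total = 189/9.304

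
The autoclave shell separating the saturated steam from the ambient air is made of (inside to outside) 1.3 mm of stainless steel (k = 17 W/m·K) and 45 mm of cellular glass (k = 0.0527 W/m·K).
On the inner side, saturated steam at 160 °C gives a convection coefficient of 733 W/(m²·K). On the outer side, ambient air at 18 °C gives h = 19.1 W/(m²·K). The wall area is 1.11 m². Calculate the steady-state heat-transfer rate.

Treating each layer as a thermal resistance in series:
R_inner film = 1/(h_i·A) = 1/(733×1.11) = 0.001229 K/W
R_stainless steel = L/(kA) = 0.0013/(17×1.11) = 6.889×10^-5 K/W
R_cellular glass = L/(kA) = 0.045/(0.0527×1.11) = 0.7693 K/W
R_outer film = 1/(h_o·A) = 1/(19.1×1.11) = 0.04717 K/W
R_total = 0.8177 K/W
Q = ΔT / R_total = 142 / 0.8177

Q ≈ 174 W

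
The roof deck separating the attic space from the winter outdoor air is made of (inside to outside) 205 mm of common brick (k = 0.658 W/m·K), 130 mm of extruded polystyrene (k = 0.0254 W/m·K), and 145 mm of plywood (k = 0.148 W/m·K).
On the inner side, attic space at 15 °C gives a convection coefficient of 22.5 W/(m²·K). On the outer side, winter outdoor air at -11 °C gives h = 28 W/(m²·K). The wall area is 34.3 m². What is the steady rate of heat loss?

Thermal resistances in series:
R_inner film = 1/(h_i·A) = 1/(22.5×34.3) = 0.001296 K/W
R_common brick = L/(kA) = 0.205/(0.658×34.3) = 0.009083 K/W
R_extruded polystyrene = L/(kA) = 0.13/(0.0254×34.3) = 0.1492 K/W
R_plywood = L/(kA) = 0.145/(0.148×34.3) = 0.02856 K/W
R_outer film = 1/(h_o·A) = 1/(28×34.3) = 0.001041 K/W
R_total = 0.1892 K/W
Q = ΔT / R_total = 26 / 0.1892

Q ≈ 137 W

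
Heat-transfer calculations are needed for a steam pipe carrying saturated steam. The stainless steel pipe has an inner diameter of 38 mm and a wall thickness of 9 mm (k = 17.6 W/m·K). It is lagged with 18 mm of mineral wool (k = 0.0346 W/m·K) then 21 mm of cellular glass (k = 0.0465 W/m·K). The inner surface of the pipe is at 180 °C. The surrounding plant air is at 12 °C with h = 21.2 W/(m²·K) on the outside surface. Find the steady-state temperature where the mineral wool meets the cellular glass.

T ≈ 75.8 °C

Per-layer cylindrical resistances, series-summed:
R_stainless steel pipe wall = ln(28/19)/(2π×17.6×1) = 0.003507 K/W
R_mineral wool = ln(46/28)/(2π×0.0346×1) = 2.284 K/W
R_cellular glass = ln(67/46)/(2π×0.0465×1) = 1.287 K/W
R_outer film = 1/(h_o·2πr_oL) = 1/(21.2×2π×0.067×1) = 0.112 K/W
R_total = 3.686 K/W
Q = ΔT/R_total = 168/3.686
Q = 45.6 W/m
T_interface = T_inner − Q·ΣR(inner→interface) = 180 − 45.6×2.287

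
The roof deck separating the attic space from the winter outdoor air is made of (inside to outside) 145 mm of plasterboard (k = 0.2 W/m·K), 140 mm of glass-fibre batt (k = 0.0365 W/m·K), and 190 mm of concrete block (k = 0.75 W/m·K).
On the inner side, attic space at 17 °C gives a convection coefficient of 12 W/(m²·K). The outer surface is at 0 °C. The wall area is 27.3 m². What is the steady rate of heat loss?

Q ≈ 94.8 W

Using the resistance-network approach (series):
R_inner film = 1/(h_i·A) = 1/(12×27.3) = 0.003053 K/W
R_plasterboard = L/(kA) = 0.145/(0.2×27.3) = 0.02656 K/W
R_glass-fibre batt = L/(kA) = 0.14/(0.0365×27.3) = 0.1405 K/W
R_concrete block = L/(kA) = 0.19/(0.75×27.3) = 0.00928 K/W
R_total = 0.1794 K/W
Q = ΔT / R_total = 17 / 0.1794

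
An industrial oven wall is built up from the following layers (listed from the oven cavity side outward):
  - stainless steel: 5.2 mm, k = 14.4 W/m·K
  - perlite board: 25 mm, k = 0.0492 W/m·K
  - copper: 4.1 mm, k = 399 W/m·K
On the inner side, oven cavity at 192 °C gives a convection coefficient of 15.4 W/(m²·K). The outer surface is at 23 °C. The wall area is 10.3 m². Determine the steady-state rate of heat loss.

Thermal resistances in series:
R_inner film = 1/(h_i·A) = 1/(15.4×10.3) = 0.006304 K/W
R_stainless steel = L/(kA) = 0.0052/(14.4×10.3) = 3.506×10^-5 K/W
R_perlite board = L/(kA) = 0.025/(0.0492×10.3) = 0.04933 K/W
R_copper = L/(kA) = 0.0041/(399×10.3) = 9.976×10^-7 K/W
R_total = 0.05567 K/W
Q = ΔT / R_total = 169 / 0.05567

Q ≈ 3040 W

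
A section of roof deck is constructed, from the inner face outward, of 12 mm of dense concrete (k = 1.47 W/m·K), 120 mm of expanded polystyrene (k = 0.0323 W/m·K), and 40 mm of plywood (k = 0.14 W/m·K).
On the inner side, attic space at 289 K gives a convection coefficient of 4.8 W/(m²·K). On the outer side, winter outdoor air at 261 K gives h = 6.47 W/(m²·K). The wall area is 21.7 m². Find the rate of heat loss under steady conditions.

Q ≈ 139 W

Using the resistance-network approach (series):
R_inner film = 1/(h_i·A) = 1/(4.8×21.7) = 0.009601 K/W
R_dense concrete = L/(kA) = 0.012/(1.47×21.7) = 3.762×10^-4 K/W
R_expanded polystyrene = L/(kA) = 0.12/(0.0323×21.7) = 0.1712 K/W
R_plywood = L/(kA) = 0.04/(0.14×21.7) = 0.01317 K/W
R_outer film = 1/(h_o·A) = 1/(6.47×21.7) = 0.007123 K/W
R_total = 0.2015 K/W
Q = ΔT / R_total = 28 / 0.2015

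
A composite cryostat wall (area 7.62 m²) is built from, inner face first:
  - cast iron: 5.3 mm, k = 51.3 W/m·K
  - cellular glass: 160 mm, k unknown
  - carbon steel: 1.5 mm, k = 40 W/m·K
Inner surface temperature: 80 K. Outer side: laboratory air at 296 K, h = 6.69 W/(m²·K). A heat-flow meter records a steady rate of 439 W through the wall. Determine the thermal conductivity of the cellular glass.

Thermal resistances in series:
R_cast iron = L/(kA) = 0.0053/(51.3×7.62) = 1.356×10^-5 K/W
R_carbon steel = L/(kA) = 0.0015/(40×7.62) = 4.921×10^-6 K/W
R_outer film = 1/(h_o·A) = 1/(6.69×7.62) = 0.01962 K/W
Sum of known resistances R_other = 0.01963 K/W
Total R = ΔT/Q = 216/439 = 0.492 K/W
R_cellular glass = R_total − R_other = 0.4724 K/W
k = L/(R·A) = 0.16/(0.4724×7.62)

k ≈ 0.0444 W/(m·K)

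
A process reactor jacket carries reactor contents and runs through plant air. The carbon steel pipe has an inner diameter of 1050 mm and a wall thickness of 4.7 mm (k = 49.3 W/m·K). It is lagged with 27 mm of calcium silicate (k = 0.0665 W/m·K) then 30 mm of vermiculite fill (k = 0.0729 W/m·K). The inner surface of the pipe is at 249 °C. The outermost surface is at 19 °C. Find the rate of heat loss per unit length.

q′ ≈ 985 W/m

Treating each annulus and film as a series resistance:
R_carbon steel pipe wall = ln(529.7/525)/(2π×49.3×1) = 2.877×10^-5 K/W
R_calcium silicate = ln(556.7/529.7)/(2π×0.0665×1) = 0.119 K/W
R_vermiculite fill = ln(586.7/556.7)/(2π×0.0729×1) = 0.1146 K/W
R_total = 0.2336 K/W
Q = ΔT/R_total = 230/0.2336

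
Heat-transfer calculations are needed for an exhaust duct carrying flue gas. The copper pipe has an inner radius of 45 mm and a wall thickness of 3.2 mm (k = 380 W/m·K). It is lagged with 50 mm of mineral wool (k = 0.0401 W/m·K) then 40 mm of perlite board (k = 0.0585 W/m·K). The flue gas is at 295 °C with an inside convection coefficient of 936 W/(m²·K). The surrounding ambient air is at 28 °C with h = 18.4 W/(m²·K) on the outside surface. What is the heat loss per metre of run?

Per-layer cylindrical resistances, series-summed:
R_inner film = 1/(h_i·2πr₁L) = 1/(936×2π×0.045×1) = 0.003779 K/W
R_copper pipe wall = ln(48.2/45)/(2π×380×1) = 2.877×10^-5 K/W
R_mineral wool = ln(98.2/48.2)/(2π×0.0401×1) = 2.824 K/W
R_perlite board = ln(138.2/98.2)/(2π×0.0585×1) = 0.9296 K/W
R_outer film = 1/(h_o·2πr_oL) = 1/(18.4×2π×0.1382×1) = 0.06259 K/W
R_total = 3.821 K/W
Q = ΔT/R_total = 267/3.821

q′ ≈ 69.9 W/m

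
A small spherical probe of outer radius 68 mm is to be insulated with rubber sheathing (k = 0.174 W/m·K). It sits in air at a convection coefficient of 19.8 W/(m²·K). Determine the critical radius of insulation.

For a sphere r_cr = 2k/h = 2×0.174/19.8
r_cr = 17.6 mm; since the bare radius (68 mm) is above r_cr, any added insulation will reduce heat loss.

r_cr ≈ 17.6 mm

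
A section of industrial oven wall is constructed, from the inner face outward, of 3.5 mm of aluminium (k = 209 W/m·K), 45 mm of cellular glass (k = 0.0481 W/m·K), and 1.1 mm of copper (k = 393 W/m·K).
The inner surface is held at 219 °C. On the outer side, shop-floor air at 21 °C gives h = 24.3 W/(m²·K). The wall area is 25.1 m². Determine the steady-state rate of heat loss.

Series thermal resistances:
R_aluminium = L/(kA) = 0.0035/(209×25.1) = 6.672×10^-7 K/W
R_cellular glass = L/(kA) = 0.045/(0.0481×25.1) = 0.03727 K/W
R_copper = L/(kA) = 0.0011/(393×25.1) = 1.115×10^-7 K/W
R_outer film = 1/(h_o·A) = 1/(24.3×25.1) = 0.00164 K/W
R_total = 0.03891 K/W
Q = ΔT / R_total = 198 / 0.03891

Q ≈ 5090 W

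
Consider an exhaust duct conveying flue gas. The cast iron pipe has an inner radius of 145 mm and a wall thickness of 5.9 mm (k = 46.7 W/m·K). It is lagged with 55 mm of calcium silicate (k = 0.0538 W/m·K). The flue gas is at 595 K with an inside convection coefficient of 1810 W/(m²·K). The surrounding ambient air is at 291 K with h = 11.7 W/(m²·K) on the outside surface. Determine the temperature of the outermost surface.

Radial resistances (cylindrical: R_cond = ln(r_o/r_i)/(2πkL), R_conv = 1/(h·2πrL)):
R_inner film = 1/(h_i·2πr₁L) = 1/(1810×2π×0.145×1) = 6.064×10^-4 K/W
R_cast iron pipe wall = ln(150.9/145)/(2π×46.7×1) = 1.359×10^-4 K/W
R_calcium silicate = ln(205.9/150.9)/(2π×0.0538×1) = 0.9194 K/W
R_outer film = 1/(h_o·2πr_oL) = 1/(11.7×2π×0.2059×1) = 0.06607 K/W
R_total = 0.9862 K/W
Q = ΔT/R_total = 304/0.9862
Q = 308 W/m
T_interface = T_inner − Q·ΣR(inner→interface) = 595 − 308×0.9201

T ≈ 311 K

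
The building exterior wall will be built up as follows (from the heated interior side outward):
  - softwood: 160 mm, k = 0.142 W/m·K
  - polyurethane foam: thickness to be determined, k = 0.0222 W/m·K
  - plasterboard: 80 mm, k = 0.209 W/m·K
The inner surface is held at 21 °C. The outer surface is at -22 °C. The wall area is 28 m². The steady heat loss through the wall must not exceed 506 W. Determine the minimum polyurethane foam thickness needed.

Treating each layer as a thermal resistance in series:
R_softwood = L/(kA) = 0.16/(0.142×28) = 0.04024 K/W
R_plasterboard = L/(kA) = 0.08/(0.209×28) = 0.01367 K/W
Sum of the known resistances R_other = 0.05391 K/W
Required total resistance R_tot = ΔT/Q_allow = 43/506 = 0.08498 K/W
R_polyurethane foam = R_tot − R_other = 0.03107 K/W
L = R·k·A = 0.03107×0.0222×28

L ≈ 19.3 mm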